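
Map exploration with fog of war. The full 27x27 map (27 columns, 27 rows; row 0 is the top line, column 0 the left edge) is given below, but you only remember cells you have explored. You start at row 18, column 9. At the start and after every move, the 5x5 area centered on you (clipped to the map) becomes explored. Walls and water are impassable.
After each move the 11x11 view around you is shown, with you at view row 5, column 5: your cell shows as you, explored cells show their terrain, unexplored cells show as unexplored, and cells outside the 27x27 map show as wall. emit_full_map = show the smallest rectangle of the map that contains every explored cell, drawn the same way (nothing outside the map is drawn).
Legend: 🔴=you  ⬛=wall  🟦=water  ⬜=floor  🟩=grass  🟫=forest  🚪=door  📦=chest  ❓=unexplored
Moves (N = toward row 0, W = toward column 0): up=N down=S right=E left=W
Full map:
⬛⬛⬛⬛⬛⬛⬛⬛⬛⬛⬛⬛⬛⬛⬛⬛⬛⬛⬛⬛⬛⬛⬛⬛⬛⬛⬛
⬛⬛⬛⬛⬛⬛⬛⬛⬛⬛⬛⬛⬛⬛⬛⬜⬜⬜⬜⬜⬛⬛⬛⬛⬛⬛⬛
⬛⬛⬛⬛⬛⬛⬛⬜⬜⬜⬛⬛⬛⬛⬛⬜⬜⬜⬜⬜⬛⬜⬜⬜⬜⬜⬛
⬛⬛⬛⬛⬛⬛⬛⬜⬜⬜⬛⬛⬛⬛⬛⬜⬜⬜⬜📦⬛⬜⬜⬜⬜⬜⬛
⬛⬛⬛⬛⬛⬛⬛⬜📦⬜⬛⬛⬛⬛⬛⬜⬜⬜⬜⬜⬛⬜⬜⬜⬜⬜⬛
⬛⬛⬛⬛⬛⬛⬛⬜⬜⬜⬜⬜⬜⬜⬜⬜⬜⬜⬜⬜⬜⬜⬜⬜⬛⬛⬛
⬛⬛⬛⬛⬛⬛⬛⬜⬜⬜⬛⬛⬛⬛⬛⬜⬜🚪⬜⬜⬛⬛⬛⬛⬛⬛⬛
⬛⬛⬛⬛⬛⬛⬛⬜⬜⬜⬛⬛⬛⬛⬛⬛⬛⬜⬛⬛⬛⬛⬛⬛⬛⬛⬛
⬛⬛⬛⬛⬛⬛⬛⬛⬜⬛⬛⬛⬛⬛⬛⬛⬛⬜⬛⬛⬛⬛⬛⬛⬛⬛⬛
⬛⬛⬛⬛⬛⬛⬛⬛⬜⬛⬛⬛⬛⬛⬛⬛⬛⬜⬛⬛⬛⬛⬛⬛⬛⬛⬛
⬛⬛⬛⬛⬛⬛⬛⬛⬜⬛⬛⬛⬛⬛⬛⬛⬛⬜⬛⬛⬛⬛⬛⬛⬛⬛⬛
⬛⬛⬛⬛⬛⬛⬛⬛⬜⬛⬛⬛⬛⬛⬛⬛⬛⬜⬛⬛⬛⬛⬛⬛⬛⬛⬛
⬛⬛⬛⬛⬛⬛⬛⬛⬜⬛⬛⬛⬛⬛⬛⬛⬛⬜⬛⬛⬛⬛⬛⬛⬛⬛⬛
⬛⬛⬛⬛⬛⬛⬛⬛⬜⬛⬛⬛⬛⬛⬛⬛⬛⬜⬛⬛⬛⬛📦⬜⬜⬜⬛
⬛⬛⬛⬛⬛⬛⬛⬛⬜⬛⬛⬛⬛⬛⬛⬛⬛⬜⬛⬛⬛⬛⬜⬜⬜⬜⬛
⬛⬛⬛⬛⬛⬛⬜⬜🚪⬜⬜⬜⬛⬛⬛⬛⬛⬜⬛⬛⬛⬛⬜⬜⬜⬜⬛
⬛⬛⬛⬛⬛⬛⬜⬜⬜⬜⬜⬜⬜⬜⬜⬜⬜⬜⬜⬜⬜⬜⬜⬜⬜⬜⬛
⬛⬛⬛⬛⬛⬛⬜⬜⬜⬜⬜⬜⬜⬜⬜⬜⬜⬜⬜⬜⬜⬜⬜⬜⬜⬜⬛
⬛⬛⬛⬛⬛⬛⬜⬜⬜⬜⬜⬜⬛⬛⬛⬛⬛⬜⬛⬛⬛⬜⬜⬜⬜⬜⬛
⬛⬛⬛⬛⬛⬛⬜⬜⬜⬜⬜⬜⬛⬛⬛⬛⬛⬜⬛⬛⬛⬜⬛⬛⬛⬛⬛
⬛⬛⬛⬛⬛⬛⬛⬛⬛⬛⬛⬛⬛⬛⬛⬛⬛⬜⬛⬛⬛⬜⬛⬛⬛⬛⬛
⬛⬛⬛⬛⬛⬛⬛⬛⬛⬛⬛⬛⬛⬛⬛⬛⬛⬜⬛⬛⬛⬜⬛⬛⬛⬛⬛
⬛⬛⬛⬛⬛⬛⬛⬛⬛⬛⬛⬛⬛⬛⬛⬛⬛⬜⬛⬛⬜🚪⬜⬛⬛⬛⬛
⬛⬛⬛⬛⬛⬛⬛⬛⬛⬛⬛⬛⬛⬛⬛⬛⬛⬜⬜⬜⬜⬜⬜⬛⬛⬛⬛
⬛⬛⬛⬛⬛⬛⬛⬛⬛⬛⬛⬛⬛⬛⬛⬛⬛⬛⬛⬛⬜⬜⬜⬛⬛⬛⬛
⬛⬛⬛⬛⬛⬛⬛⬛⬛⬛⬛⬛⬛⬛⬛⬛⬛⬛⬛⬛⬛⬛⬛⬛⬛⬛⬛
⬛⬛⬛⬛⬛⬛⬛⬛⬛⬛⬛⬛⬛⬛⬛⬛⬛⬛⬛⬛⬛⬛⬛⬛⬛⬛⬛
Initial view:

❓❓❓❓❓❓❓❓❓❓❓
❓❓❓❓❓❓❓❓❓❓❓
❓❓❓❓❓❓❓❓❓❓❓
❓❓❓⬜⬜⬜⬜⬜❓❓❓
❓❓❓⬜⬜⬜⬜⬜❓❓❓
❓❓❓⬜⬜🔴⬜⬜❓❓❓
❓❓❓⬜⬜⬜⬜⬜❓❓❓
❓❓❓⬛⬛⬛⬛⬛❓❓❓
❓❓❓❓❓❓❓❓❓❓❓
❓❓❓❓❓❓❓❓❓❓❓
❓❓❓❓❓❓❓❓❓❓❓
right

❓❓❓❓❓❓❓❓❓❓❓
❓❓❓❓❓❓❓❓❓❓❓
❓❓❓❓❓❓❓❓❓❓❓
❓❓⬜⬜⬜⬜⬜⬜❓❓❓
❓❓⬜⬜⬜⬜⬜⬜❓❓❓
❓❓⬜⬜⬜🔴⬜⬛❓❓❓
❓❓⬜⬜⬜⬜⬜⬛❓❓❓
❓❓⬛⬛⬛⬛⬛⬛❓❓❓
❓❓❓❓❓❓❓❓❓❓❓
❓❓❓❓❓❓❓❓❓❓❓
❓❓❓❓❓❓❓❓❓❓❓

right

❓❓❓❓❓❓❓❓❓❓❓
❓❓❓❓❓❓❓❓❓❓❓
❓❓❓❓❓❓❓❓❓❓❓
❓⬜⬜⬜⬜⬜⬜⬜❓❓❓
❓⬜⬜⬜⬜⬜⬜⬜❓❓❓
❓⬜⬜⬜⬜🔴⬛⬛❓❓❓
❓⬜⬜⬜⬜⬜⬛⬛❓❓❓
❓⬛⬛⬛⬛⬛⬛⬛❓❓❓
❓❓❓❓❓❓❓❓❓❓❓
❓❓❓❓❓❓❓❓❓❓❓
❓❓❓❓❓❓❓❓❓❓❓

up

❓❓❓❓❓❓❓❓❓❓❓
❓❓❓❓❓❓❓❓❓❓❓
❓❓❓❓❓❓❓❓❓❓❓
❓❓❓⬜⬜⬜⬛⬛❓❓❓
❓⬜⬜⬜⬜⬜⬜⬜❓❓❓
❓⬜⬜⬜⬜🔴⬜⬜❓❓❓
❓⬜⬜⬜⬜⬜⬛⬛❓❓❓
❓⬜⬜⬜⬜⬜⬛⬛❓❓❓
❓⬛⬛⬛⬛⬛⬛⬛❓❓❓
❓❓❓❓❓❓❓❓❓❓❓
❓❓❓❓❓❓❓❓❓❓❓

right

❓❓❓❓❓❓❓❓❓❓❓
❓❓❓❓❓❓❓❓❓❓❓
❓❓❓❓❓❓❓❓❓❓❓
❓❓⬜⬜⬜⬛⬛⬛❓❓❓
⬜⬜⬜⬜⬜⬜⬜⬜❓❓❓
⬜⬜⬜⬜⬜🔴⬜⬜❓❓❓
⬜⬜⬜⬜⬜⬛⬛⬛❓❓❓
⬜⬜⬜⬜⬜⬛⬛⬛❓❓❓
⬛⬛⬛⬛⬛⬛⬛❓❓❓❓
❓❓❓❓❓❓❓❓❓❓❓
❓❓❓❓❓❓❓❓❓❓❓

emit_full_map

❓❓⬜⬜⬜⬛⬛⬛
⬜⬜⬜⬜⬜⬜⬜⬜
⬜⬜⬜⬜⬜🔴⬜⬜
⬜⬜⬜⬜⬜⬛⬛⬛
⬜⬜⬜⬜⬜⬛⬛⬛
⬛⬛⬛⬛⬛⬛⬛❓

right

❓❓❓❓❓❓❓❓❓❓❓
❓❓❓❓❓❓❓❓❓❓❓
❓❓❓❓❓❓❓❓❓❓❓
❓⬜⬜⬜⬛⬛⬛⬛❓❓❓
⬜⬜⬜⬜⬜⬜⬜⬜❓❓❓
⬜⬜⬜⬜⬜🔴⬜⬜❓❓❓
⬜⬜⬜⬜⬛⬛⬛⬛❓❓❓
⬜⬜⬜⬜⬛⬛⬛⬛❓❓❓
⬛⬛⬛⬛⬛⬛❓❓❓❓❓
❓❓❓❓❓❓❓❓❓❓❓
❓❓❓❓❓❓❓❓❓❓❓

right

❓❓❓❓❓❓❓❓❓❓❓
❓❓❓❓❓❓❓❓❓❓❓
❓❓❓❓❓❓❓❓❓❓❓
⬜⬜⬜⬛⬛⬛⬛⬛❓❓❓
⬜⬜⬜⬜⬜⬜⬜⬜❓❓❓
⬜⬜⬜⬜⬜🔴⬜⬜❓❓❓
⬜⬜⬜⬛⬛⬛⬛⬛❓❓❓
⬜⬜⬜⬛⬛⬛⬛⬛❓❓❓
⬛⬛⬛⬛⬛❓❓❓❓❓❓
❓❓❓❓❓❓❓❓❓❓❓
❓❓❓❓❓❓❓❓❓❓❓

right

❓❓❓❓❓❓❓❓❓❓❓
❓❓❓❓❓❓❓❓❓❓❓
❓❓❓❓❓❓❓❓❓❓❓
⬜⬜⬛⬛⬛⬛⬛⬜❓❓❓
⬜⬜⬜⬜⬜⬜⬜⬜❓❓❓
⬜⬜⬜⬜⬜🔴⬜⬜❓❓❓
⬜⬜⬛⬛⬛⬛⬛⬜❓❓❓
⬜⬜⬛⬛⬛⬛⬛⬜❓❓❓
⬛⬛⬛⬛❓❓❓❓❓❓❓
❓❓❓❓❓❓❓❓❓❓❓
❓❓❓❓❓❓❓❓❓❓❓

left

❓❓❓❓❓❓❓❓❓❓❓
❓❓❓❓❓❓❓❓❓❓❓
❓❓❓❓❓❓❓❓❓❓❓
⬜⬜⬜⬛⬛⬛⬛⬛⬜❓❓
⬜⬜⬜⬜⬜⬜⬜⬜⬜❓❓
⬜⬜⬜⬜⬜🔴⬜⬜⬜❓❓
⬜⬜⬜⬛⬛⬛⬛⬛⬜❓❓
⬜⬜⬜⬛⬛⬛⬛⬛⬜❓❓
⬛⬛⬛⬛⬛❓❓❓❓❓❓
❓❓❓❓❓❓❓❓❓❓❓
❓❓❓❓❓❓❓❓❓❓❓

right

❓❓❓❓❓❓❓❓❓❓❓
❓❓❓❓❓❓❓❓❓❓❓
❓❓❓❓❓❓❓❓❓❓❓
⬜⬜⬛⬛⬛⬛⬛⬜❓❓❓
⬜⬜⬜⬜⬜⬜⬜⬜❓❓❓
⬜⬜⬜⬜⬜🔴⬜⬜❓❓❓
⬜⬜⬛⬛⬛⬛⬛⬜❓❓❓
⬜⬜⬛⬛⬛⬛⬛⬜❓❓❓
⬛⬛⬛⬛❓❓❓❓❓❓❓
❓❓❓❓❓❓❓❓❓❓❓
❓❓❓❓❓❓❓❓❓❓❓

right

❓❓❓❓❓❓❓❓❓❓❓
❓❓❓❓❓❓❓❓❓❓❓
❓❓❓❓❓❓❓❓❓❓❓
⬜⬛⬛⬛⬛⬛⬜⬛❓❓❓
⬜⬜⬜⬜⬜⬜⬜⬜❓❓❓
⬜⬜⬜⬜⬜🔴⬜⬜❓❓❓
⬜⬛⬛⬛⬛⬛⬜⬛❓❓❓
⬜⬛⬛⬛⬛⬛⬜⬛❓❓❓
⬛⬛⬛❓❓❓❓❓❓❓❓
❓❓❓❓❓❓❓❓❓❓❓
❓❓❓❓❓❓❓❓❓❓❓

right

❓❓❓❓❓❓❓❓❓❓❓
❓❓❓❓❓❓❓❓❓❓❓
❓❓❓❓❓❓❓❓❓❓❓
⬛⬛⬛⬛⬛⬜⬛⬛❓❓❓
⬜⬜⬜⬜⬜⬜⬜⬜❓❓❓
⬜⬜⬜⬜⬜🔴⬜⬜❓❓❓
⬛⬛⬛⬛⬛⬜⬛⬛❓❓❓
⬛⬛⬛⬛⬛⬜⬛⬛❓❓❓
⬛⬛❓❓❓❓❓❓❓❓❓
❓❓❓❓❓❓❓❓❓❓❓
❓❓❓❓❓❓❓❓❓❓❓

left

❓❓❓❓❓❓❓❓❓❓❓
❓❓❓❓❓❓❓❓❓❓❓
❓❓❓❓❓❓❓❓❓❓❓
⬜⬛⬛⬛⬛⬛⬜⬛⬛❓❓
⬜⬜⬜⬜⬜⬜⬜⬜⬜❓❓
⬜⬜⬜⬜⬜🔴⬜⬜⬜❓❓
⬜⬛⬛⬛⬛⬛⬜⬛⬛❓❓
⬜⬛⬛⬛⬛⬛⬜⬛⬛❓❓
⬛⬛⬛❓❓❓❓❓❓❓❓
❓❓❓❓❓❓❓❓❓❓❓
❓❓❓❓❓❓❓❓❓❓❓

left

❓❓❓❓❓❓❓❓❓❓❓
❓❓❓❓❓❓❓❓❓❓❓
❓❓❓❓❓❓❓❓❓❓❓
⬜⬜⬛⬛⬛⬛⬛⬜⬛⬛❓
⬜⬜⬜⬜⬜⬜⬜⬜⬜⬜❓
⬜⬜⬜⬜⬜🔴⬜⬜⬜⬜❓
⬜⬜⬛⬛⬛⬛⬛⬜⬛⬛❓
⬜⬜⬛⬛⬛⬛⬛⬜⬛⬛❓
⬛⬛⬛⬛❓❓❓❓❓❓❓
❓❓❓❓❓❓❓❓❓❓❓
❓❓❓❓❓❓❓❓❓❓❓

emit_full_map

❓❓⬜⬜⬜⬛⬛⬛⬛⬛⬜⬛⬛
⬜⬜⬜⬜⬜⬜⬜⬜⬜⬜⬜⬜⬜
⬜⬜⬜⬜⬜⬜⬜⬜🔴⬜⬜⬜⬜
⬜⬜⬜⬜⬜⬛⬛⬛⬛⬛⬜⬛⬛
⬜⬜⬜⬜⬜⬛⬛⬛⬛⬛⬜⬛⬛
⬛⬛⬛⬛⬛⬛⬛❓❓❓❓❓❓

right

❓❓❓❓❓❓❓❓❓❓❓
❓❓❓❓❓❓❓❓❓❓❓
❓❓❓❓❓❓❓❓❓❓❓
⬜⬛⬛⬛⬛⬛⬜⬛⬛❓❓
⬜⬜⬜⬜⬜⬜⬜⬜⬜❓❓
⬜⬜⬜⬜⬜🔴⬜⬜⬜❓❓
⬜⬛⬛⬛⬛⬛⬜⬛⬛❓❓
⬜⬛⬛⬛⬛⬛⬜⬛⬛❓❓
⬛⬛⬛❓❓❓❓❓❓❓❓
❓❓❓❓❓❓❓❓❓❓❓
❓❓❓❓❓❓❓❓❓❓❓

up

❓❓❓❓❓❓❓❓❓❓❓
❓❓❓❓❓❓❓❓❓❓❓
❓❓❓❓❓❓❓❓❓❓❓
❓❓❓⬛⬛⬛⬜⬛❓❓❓
⬜⬛⬛⬛⬛⬛⬜⬛⬛❓❓
⬜⬜⬜⬜⬜🔴⬜⬜⬜❓❓
⬜⬜⬜⬜⬜⬜⬜⬜⬜❓❓
⬜⬛⬛⬛⬛⬛⬜⬛⬛❓❓
⬜⬛⬛⬛⬛⬛⬜⬛⬛❓❓
⬛⬛⬛❓❓❓❓❓❓❓❓
❓❓❓❓❓❓❓❓❓❓❓

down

❓❓❓❓❓❓❓❓❓❓❓
❓❓❓❓❓❓❓❓❓❓❓
❓❓❓⬛⬛⬛⬜⬛❓❓❓
⬜⬛⬛⬛⬛⬛⬜⬛⬛❓❓
⬜⬜⬜⬜⬜⬜⬜⬜⬜❓❓
⬜⬜⬜⬜⬜🔴⬜⬜⬜❓❓
⬜⬛⬛⬛⬛⬛⬜⬛⬛❓❓
⬜⬛⬛⬛⬛⬛⬜⬛⬛❓❓
⬛⬛⬛❓❓❓❓❓❓❓❓
❓❓❓❓❓❓❓❓❓❓❓
❓❓❓❓❓❓❓❓❓❓❓

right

❓❓❓❓❓❓❓❓❓❓❓
❓❓❓❓❓❓❓❓❓❓❓
❓❓⬛⬛⬛⬜⬛❓❓❓❓
⬛⬛⬛⬛⬛⬜⬛⬛❓❓❓
⬜⬜⬜⬜⬜⬜⬜⬜❓❓❓
⬜⬜⬜⬜⬜🔴⬜⬜❓❓❓
⬛⬛⬛⬛⬛⬜⬛⬛❓❓❓
⬛⬛⬛⬛⬛⬜⬛⬛❓❓❓
⬛⬛❓❓❓❓❓❓❓❓❓
❓❓❓❓❓❓❓❓❓❓❓
❓❓❓❓❓❓❓❓❓❓❓

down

❓❓❓❓❓❓❓❓❓❓❓
❓❓⬛⬛⬛⬜⬛❓❓❓❓
⬛⬛⬛⬛⬛⬜⬛⬛❓❓❓
⬜⬜⬜⬜⬜⬜⬜⬜❓❓❓
⬜⬜⬜⬜⬜⬜⬜⬜❓❓❓
⬛⬛⬛⬛⬛🔴⬛⬛❓❓❓
⬛⬛⬛⬛⬛⬜⬛⬛❓❓❓
⬛⬛❓⬛⬛⬜⬛⬛❓❓❓
❓❓❓❓❓❓❓❓❓❓❓
❓❓❓❓❓❓❓❓❓❓❓
❓❓❓❓❓❓❓❓❓❓❓

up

❓❓❓❓❓❓❓❓❓❓❓
❓❓❓❓❓❓❓❓❓❓❓
❓❓⬛⬛⬛⬜⬛❓❓❓❓
⬛⬛⬛⬛⬛⬜⬛⬛❓❓❓
⬜⬜⬜⬜⬜⬜⬜⬜❓❓❓
⬜⬜⬜⬜⬜🔴⬜⬜❓❓❓
⬛⬛⬛⬛⬛⬜⬛⬛❓❓❓
⬛⬛⬛⬛⬛⬜⬛⬛❓❓❓
⬛⬛❓⬛⬛⬜⬛⬛❓❓❓
❓❓❓❓❓❓❓❓❓❓❓
❓❓❓❓❓❓❓❓❓❓❓

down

❓❓❓❓❓❓❓❓❓❓❓
❓❓⬛⬛⬛⬜⬛❓❓❓❓
⬛⬛⬛⬛⬛⬜⬛⬛❓❓❓
⬜⬜⬜⬜⬜⬜⬜⬜❓❓❓
⬜⬜⬜⬜⬜⬜⬜⬜❓❓❓
⬛⬛⬛⬛⬛🔴⬛⬛❓❓❓
⬛⬛⬛⬛⬛⬜⬛⬛❓❓❓
⬛⬛❓⬛⬛⬜⬛⬛❓❓❓
❓❓❓❓❓❓❓❓❓❓❓
❓❓❓❓❓❓❓❓❓❓❓
❓❓❓❓❓❓❓❓❓❓❓

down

❓❓⬛⬛⬛⬜⬛❓❓❓❓
⬛⬛⬛⬛⬛⬜⬛⬛❓❓❓
⬜⬜⬜⬜⬜⬜⬜⬜❓❓❓
⬜⬜⬜⬜⬜⬜⬜⬜❓❓❓
⬛⬛⬛⬛⬛⬜⬛⬛❓❓❓
⬛⬛⬛⬛⬛🔴⬛⬛❓❓❓
⬛⬛❓⬛⬛⬜⬛⬛❓❓❓
❓❓❓⬛⬛⬜⬛⬛❓❓❓
❓❓❓❓❓❓❓❓❓❓❓
❓❓❓❓❓❓❓❓❓❓❓
❓❓❓❓❓❓❓❓❓❓❓

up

❓❓❓❓❓❓❓❓❓❓❓
❓❓⬛⬛⬛⬜⬛❓❓❓❓
⬛⬛⬛⬛⬛⬜⬛⬛❓❓❓
⬜⬜⬜⬜⬜⬜⬜⬜❓❓❓
⬜⬜⬜⬜⬜⬜⬜⬜❓❓❓
⬛⬛⬛⬛⬛🔴⬛⬛❓❓❓
⬛⬛⬛⬛⬛⬜⬛⬛❓❓❓
⬛⬛❓⬛⬛⬜⬛⬛❓❓❓
❓❓❓⬛⬛⬜⬛⬛❓❓❓
❓❓❓❓❓❓❓❓❓❓❓
❓❓❓❓❓❓❓❓❓❓❓

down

❓❓⬛⬛⬛⬜⬛❓❓❓❓
⬛⬛⬛⬛⬛⬜⬛⬛❓❓❓
⬜⬜⬜⬜⬜⬜⬜⬜❓❓❓
⬜⬜⬜⬜⬜⬜⬜⬜❓❓❓
⬛⬛⬛⬛⬛⬜⬛⬛❓❓❓
⬛⬛⬛⬛⬛🔴⬛⬛❓❓❓
⬛⬛❓⬛⬛⬜⬛⬛❓❓❓
❓❓❓⬛⬛⬜⬛⬛❓❓❓
❓❓❓❓❓❓❓❓❓❓❓
❓❓❓❓❓❓❓❓❓❓❓
❓❓❓❓❓❓❓❓❓❓❓

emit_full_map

❓❓❓❓❓❓❓⬛⬛⬛⬜⬛❓
❓❓⬜⬜⬜⬛⬛⬛⬛⬛⬜⬛⬛
⬜⬜⬜⬜⬜⬜⬜⬜⬜⬜⬜⬜⬜
⬜⬜⬜⬜⬜⬜⬜⬜⬜⬜⬜⬜⬜
⬜⬜⬜⬜⬜⬛⬛⬛⬛⬛⬜⬛⬛
⬜⬜⬜⬜⬜⬛⬛⬛⬛⬛🔴⬛⬛
⬛⬛⬛⬛⬛⬛⬛❓⬛⬛⬜⬛⬛
❓❓❓❓❓❓❓❓⬛⬛⬜⬛⬛

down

⬛⬛⬛⬛⬛⬜⬛⬛❓❓❓
⬜⬜⬜⬜⬜⬜⬜⬜❓❓❓
⬜⬜⬜⬜⬜⬜⬜⬜❓❓❓
⬛⬛⬛⬛⬛⬜⬛⬛❓❓❓
⬛⬛⬛⬛⬛⬜⬛⬛❓❓❓
⬛⬛❓⬛⬛🔴⬛⬛❓❓❓
❓❓❓⬛⬛⬜⬛⬛❓❓❓
❓❓❓⬛⬛⬜⬛⬛❓❓❓
❓❓❓❓❓❓❓❓❓❓❓
❓❓❓❓❓❓❓❓❓❓❓
❓❓❓❓❓❓❓❓❓❓❓

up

❓❓⬛⬛⬛⬜⬛❓❓❓❓
⬛⬛⬛⬛⬛⬜⬛⬛❓❓❓
⬜⬜⬜⬜⬜⬜⬜⬜❓❓❓
⬜⬜⬜⬜⬜⬜⬜⬜❓❓❓
⬛⬛⬛⬛⬛⬜⬛⬛❓❓❓
⬛⬛⬛⬛⬛🔴⬛⬛❓❓❓
⬛⬛❓⬛⬛⬜⬛⬛❓❓❓
❓❓❓⬛⬛⬜⬛⬛❓❓❓
❓❓❓⬛⬛⬜⬛⬛❓❓❓
❓❓❓❓❓❓❓❓❓❓❓
❓❓❓❓❓❓❓❓❓❓❓

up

❓❓❓❓❓❓❓❓❓❓❓
❓❓⬛⬛⬛⬜⬛❓❓❓❓
⬛⬛⬛⬛⬛⬜⬛⬛❓❓❓
⬜⬜⬜⬜⬜⬜⬜⬜❓❓❓
⬜⬜⬜⬜⬜⬜⬜⬜❓❓❓
⬛⬛⬛⬛⬛🔴⬛⬛❓❓❓
⬛⬛⬛⬛⬛⬜⬛⬛❓❓❓
⬛⬛❓⬛⬛⬜⬛⬛❓❓❓
❓❓❓⬛⬛⬜⬛⬛❓❓❓
❓❓❓⬛⬛⬜⬛⬛❓❓❓
❓❓❓❓❓❓❓❓❓❓❓

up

❓❓❓❓❓❓❓❓❓❓❓
❓❓❓❓❓❓❓❓❓❓❓
❓❓⬛⬛⬛⬜⬛❓❓❓❓
⬛⬛⬛⬛⬛⬜⬛⬛❓❓❓
⬜⬜⬜⬜⬜⬜⬜⬜❓❓❓
⬜⬜⬜⬜⬜🔴⬜⬜❓❓❓
⬛⬛⬛⬛⬛⬜⬛⬛❓❓❓
⬛⬛⬛⬛⬛⬜⬛⬛❓❓❓
⬛⬛❓⬛⬛⬜⬛⬛❓❓❓
❓❓❓⬛⬛⬜⬛⬛❓❓❓
❓❓❓⬛⬛⬜⬛⬛❓❓❓

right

❓❓❓❓❓❓❓❓❓❓❓
❓❓❓❓❓❓❓❓❓❓❓
❓⬛⬛⬛⬜⬛❓❓❓❓❓
⬛⬛⬛⬛⬜⬛⬛⬛❓❓❓
⬜⬜⬜⬜⬜⬜⬜⬜❓❓❓
⬜⬜⬜⬜⬜🔴⬜⬜❓❓❓
⬛⬛⬛⬛⬜⬛⬛⬛❓❓❓
⬛⬛⬛⬛⬜⬛⬛⬛❓❓❓
⬛❓⬛⬛⬜⬛⬛❓❓❓❓
❓❓⬛⬛⬜⬛⬛❓❓❓❓
❓❓⬛⬛⬜⬛⬛❓❓❓❓

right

❓❓❓❓❓❓❓❓❓❓❓
❓❓❓❓❓❓❓❓❓❓❓
⬛⬛⬛⬜⬛❓❓❓❓❓❓
⬛⬛⬛⬜⬛⬛⬛⬛❓❓❓
⬜⬜⬜⬜⬜⬜⬜⬜❓❓❓
⬜⬜⬜⬜⬜🔴⬜⬜❓❓❓
⬛⬛⬛⬜⬛⬛⬛⬜❓❓❓
⬛⬛⬛⬜⬛⬛⬛⬜❓❓❓
❓⬛⬛⬜⬛⬛❓❓❓❓❓
❓⬛⬛⬜⬛⬛❓❓❓❓❓
❓⬛⬛⬜⬛⬛❓❓❓❓❓

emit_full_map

❓❓❓❓❓❓❓⬛⬛⬛⬜⬛❓❓❓
❓❓⬜⬜⬜⬛⬛⬛⬛⬛⬜⬛⬛⬛⬛
⬜⬜⬜⬜⬜⬜⬜⬜⬜⬜⬜⬜⬜⬜⬜
⬜⬜⬜⬜⬜⬜⬜⬜⬜⬜⬜⬜🔴⬜⬜
⬜⬜⬜⬜⬜⬛⬛⬛⬛⬛⬜⬛⬛⬛⬜
⬜⬜⬜⬜⬜⬛⬛⬛⬛⬛⬜⬛⬛⬛⬜
⬛⬛⬛⬛⬛⬛⬛❓⬛⬛⬜⬛⬛❓❓
❓❓❓❓❓❓❓❓⬛⬛⬜⬛⬛❓❓
❓❓❓❓❓❓❓❓⬛⬛⬜⬛⬛❓❓


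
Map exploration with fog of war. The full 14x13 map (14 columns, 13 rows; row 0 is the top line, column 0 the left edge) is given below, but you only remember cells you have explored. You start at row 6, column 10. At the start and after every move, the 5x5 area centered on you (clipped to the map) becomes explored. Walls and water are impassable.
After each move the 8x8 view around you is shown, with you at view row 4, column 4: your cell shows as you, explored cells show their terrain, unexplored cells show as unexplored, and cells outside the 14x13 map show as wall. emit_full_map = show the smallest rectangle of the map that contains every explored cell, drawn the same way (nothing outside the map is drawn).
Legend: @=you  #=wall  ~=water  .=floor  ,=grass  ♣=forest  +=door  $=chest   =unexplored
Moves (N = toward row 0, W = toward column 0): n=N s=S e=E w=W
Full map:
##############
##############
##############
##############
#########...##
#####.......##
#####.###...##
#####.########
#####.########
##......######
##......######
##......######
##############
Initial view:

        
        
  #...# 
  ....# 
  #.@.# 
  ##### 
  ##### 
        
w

        
        
  ##...#
  .....#
  ##@..#
  ######
  ######
        

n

        
        
  ##### 
  ##...#
  ..@..#
  ##...#
  ######
  ######

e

        
        
 ###### 
 ##...# 
 ...@.# 
 ##...# 
 ###### 
 ###### 

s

        
 ###### 
 ##...# 
 .....# 
 ##.@.# 
 ###### 
 ###### 
        

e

       #
###### #
##...###
.....###
##..@###
########
########
       #

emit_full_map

###### 
##...##
.....##
##..@##
#######
#######

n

       #
       #
########
##...###
....@###
##...###
########
########

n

       #
       #
  ######
########
##..@###
.....###
##...###
########

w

        
        
  ######
 #######
 ##.@.##
 .....##
 ##...##
 #######

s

        
  ######
 #######
 ##...##
 ...@.##
 ##...##
 #######
 #######

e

       #
 #######
########
##...###
....@###
##...###
########
########

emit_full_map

 ######
#######
##...##
....@##
##...##
#######
#######

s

 #######
########
##...###
.....###
##..@###
########
########
       #

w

  ######
 #######
 ##...##
 .....##
 ##.@.##
 #######
 #######
        

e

 #######
########
##...###
.....###
##..@###
########
########
       #

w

  ######
 #######
 ##...##
 .....##
 ##.@.##
 #######
 #######
        

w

   #####
  ######
  ##...#
  .....#
  ##@..#
  ######
  ######
        

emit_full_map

 ######
#######
##...##
.....##
##@..##
#######
#######


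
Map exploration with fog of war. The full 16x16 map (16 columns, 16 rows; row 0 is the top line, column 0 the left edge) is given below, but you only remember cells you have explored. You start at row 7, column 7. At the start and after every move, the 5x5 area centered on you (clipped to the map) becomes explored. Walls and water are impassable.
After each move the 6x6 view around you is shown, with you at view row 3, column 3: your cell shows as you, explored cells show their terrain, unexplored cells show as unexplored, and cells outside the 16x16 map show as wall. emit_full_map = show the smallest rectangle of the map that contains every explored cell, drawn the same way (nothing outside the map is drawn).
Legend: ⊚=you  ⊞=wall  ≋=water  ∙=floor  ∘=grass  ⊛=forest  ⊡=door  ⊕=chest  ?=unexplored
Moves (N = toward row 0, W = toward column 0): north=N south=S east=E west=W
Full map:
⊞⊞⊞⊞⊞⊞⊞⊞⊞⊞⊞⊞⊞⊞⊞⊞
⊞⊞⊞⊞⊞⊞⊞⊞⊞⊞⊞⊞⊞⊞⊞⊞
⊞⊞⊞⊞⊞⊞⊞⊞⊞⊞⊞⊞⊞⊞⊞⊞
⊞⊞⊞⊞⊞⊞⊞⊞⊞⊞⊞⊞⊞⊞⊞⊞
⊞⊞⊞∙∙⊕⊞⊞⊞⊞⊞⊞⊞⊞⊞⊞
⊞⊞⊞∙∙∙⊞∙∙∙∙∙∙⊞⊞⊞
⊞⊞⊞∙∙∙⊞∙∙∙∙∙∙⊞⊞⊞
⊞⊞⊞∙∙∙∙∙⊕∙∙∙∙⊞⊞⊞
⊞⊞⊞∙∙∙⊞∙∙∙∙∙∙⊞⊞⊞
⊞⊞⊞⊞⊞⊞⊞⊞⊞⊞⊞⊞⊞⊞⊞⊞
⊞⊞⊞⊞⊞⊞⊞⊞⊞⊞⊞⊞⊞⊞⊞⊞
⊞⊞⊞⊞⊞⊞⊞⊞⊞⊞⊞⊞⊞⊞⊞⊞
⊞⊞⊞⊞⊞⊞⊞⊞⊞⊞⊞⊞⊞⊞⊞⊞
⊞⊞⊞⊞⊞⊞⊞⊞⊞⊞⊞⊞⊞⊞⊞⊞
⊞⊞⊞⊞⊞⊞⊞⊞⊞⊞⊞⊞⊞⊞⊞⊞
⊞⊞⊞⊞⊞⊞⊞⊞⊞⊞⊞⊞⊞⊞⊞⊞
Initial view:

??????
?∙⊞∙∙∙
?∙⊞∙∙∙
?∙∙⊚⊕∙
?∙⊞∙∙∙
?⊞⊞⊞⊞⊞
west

??????
?∙∙⊞∙∙
?∙∙⊞∙∙
?∙∙⊚∙⊕
?∙∙⊞∙∙
?⊞⊞⊞⊞⊞

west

??????
?∙∙∙⊞∙
?∙∙∙⊞∙
?∙∙⊚∙∙
?∙∙∙⊞∙
?⊞⊞⊞⊞⊞

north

??????
?∙∙⊕⊞⊞
?∙∙∙⊞∙
?∙∙⊚⊞∙
?∙∙∙∙∙
?∙∙∙⊞∙

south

?∙∙⊕⊞⊞
?∙∙∙⊞∙
?∙∙∙⊞∙
?∙∙⊚∙∙
?∙∙∙⊞∙
?⊞⊞⊞⊞⊞

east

∙∙⊕⊞⊞?
∙∙∙⊞∙∙
∙∙∙⊞∙∙
∙∙∙⊚∙⊕
∙∙∙⊞∙∙
⊞⊞⊞⊞⊞⊞

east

∙⊕⊞⊞??
∙∙⊞∙∙∙
∙∙⊞∙∙∙
∙∙∙⊚⊕∙
∙∙⊞∙∙∙
⊞⊞⊞⊞⊞⊞

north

??????
∙⊕⊞⊞⊞⊞
∙∙⊞∙∙∙
∙∙⊞⊚∙∙
∙∙∙∙⊕∙
∙∙⊞∙∙∙

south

∙⊕⊞⊞⊞⊞
∙∙⊞∙∙∙
∙∙⊞∙∙∙
∙∙∙⊚⊕∙
∙∙⊞∙∙∙
⊞⊞⊞⊞⊞⊞

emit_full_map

∙∙⊕⊞⊞⊞⊞
∙∙∙⊞∙∙∙
∙∙∙⊞∙∙∙
∙∙∙∙⊚⊕∙
∙∙∙⊞∙∙∙
⊞⊞⊞⊞⊞⊞⊞


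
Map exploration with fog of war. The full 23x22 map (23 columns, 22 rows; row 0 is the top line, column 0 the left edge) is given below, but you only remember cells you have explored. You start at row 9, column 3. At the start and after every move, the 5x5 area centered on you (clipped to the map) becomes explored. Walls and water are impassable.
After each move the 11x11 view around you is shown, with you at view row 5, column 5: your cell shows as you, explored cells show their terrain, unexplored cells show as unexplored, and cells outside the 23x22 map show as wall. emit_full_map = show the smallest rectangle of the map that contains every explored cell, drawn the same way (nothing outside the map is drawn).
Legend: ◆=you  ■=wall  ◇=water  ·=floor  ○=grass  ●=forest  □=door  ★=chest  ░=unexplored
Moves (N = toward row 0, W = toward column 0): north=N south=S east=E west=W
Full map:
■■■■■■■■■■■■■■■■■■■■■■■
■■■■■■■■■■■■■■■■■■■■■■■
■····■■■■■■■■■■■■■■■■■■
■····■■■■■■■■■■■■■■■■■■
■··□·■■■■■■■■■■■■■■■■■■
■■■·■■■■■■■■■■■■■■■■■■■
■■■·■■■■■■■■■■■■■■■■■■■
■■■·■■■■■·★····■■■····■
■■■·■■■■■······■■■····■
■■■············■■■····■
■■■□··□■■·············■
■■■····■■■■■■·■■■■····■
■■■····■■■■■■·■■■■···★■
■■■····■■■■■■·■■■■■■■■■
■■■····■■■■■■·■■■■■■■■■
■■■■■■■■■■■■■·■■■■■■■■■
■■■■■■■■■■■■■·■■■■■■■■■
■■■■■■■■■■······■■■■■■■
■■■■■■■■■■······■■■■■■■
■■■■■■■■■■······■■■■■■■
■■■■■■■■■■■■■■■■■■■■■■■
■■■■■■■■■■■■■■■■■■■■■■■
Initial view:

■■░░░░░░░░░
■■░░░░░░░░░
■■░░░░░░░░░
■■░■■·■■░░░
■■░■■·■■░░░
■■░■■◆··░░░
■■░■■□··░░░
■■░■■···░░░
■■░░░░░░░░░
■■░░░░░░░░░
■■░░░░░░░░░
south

■■░░░░░░░░░
■■░░░░░░░░░
■■░■■·■■░░░
■■░■■·■■░░░
■■░■■···░░░
■■░■■◆··░░░
■■░■■···░░░
■■░■■···░░░
■■░░░░░░░░░
■■░░░░░░░░░
■■░░░░░░░░░

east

■░░░░░░░░░░
■░░░░░░░░░░
■░■■·■■░░░░
■░■■·■■■░░░
■░■■····░░░
■░■■□◆·□░░░
■░■■····░░░
■░■■····░░░
■░░░░░░░░░░
■░░░░░░░░░░
■░░░░░░░░░░

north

■░░░░░░░░░░
■░░░░░░░░░░
■░░░░░░░░░░
■░■■·■■■░░░
■░■■·■■■░░░
■░■■·◆··░░░
■░■■□··□░░░
■░■■····░░░
■░■■····░░░
■░░░░░░░░░░
■░░░░░░░░░░

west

■■░░░░░░░░░
■■░░░░░░░░░
■■░░░░░░░░░
■■░■■·■■■░░
■■░■■·■■■░░
■■░■■◆···░░
■■░■■□··□░░
■■░■■····░░
■■░■■····░░
■■░░░░░░░░░
■■░░░░░░░░░

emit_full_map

■■·■■■
■■·■■■
■■◆···
■■□··□
■■····
■■····

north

■■░░░░░░░░░
■■░░░░░░░░░
■■░░░░░░░░░
■■░■■·■■░░░
■■░■■·■■■░░
■■░■■◆■■■░░
■■░■■····░░
■■░■■□··□░░
■■░■■····░░
■■░■■····░░
■■░░░░░░░░░

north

■■░░░░░░░░░
■■░░░░░░░░░
■■░░░░░░░░░
■■░■■·■■░░░
■■░■■·■■░░░
■■░■■◆■■■░░
■■░■■·■■■░░
■■░■■····░░
■■░■■□··□░░
■■░■■····░░
■■░■■····░░

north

■■░░░░░░░░░
■■░░░░░░░░░
■■░░░░░░░░░
■■░··□·■░░░
■■░■■·■■░░░
■■░■■◆■■░░░
■■░■■·■■■░░
■■░■■·■■■░░
■■░■■····░░
■■░■■□··□░░
■■░■■····░░

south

■■░░░░░░░░░
■■░░░░░░░░░
■■░··□·■░░░
■■░■■·■■░░░
■■░■■·■■░░░
■■░■■◆■■■░░
■■░■■·■■■░░
■■░■■····░░
■■░■■□··□░░
■■░■■····░░
■■░■■····░░

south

■■░░░░░░░░░
■■░··□·■░░░
■■░■■·■■░░░
■■░■■·■■░░░
■■░■■·■■■░░
■■░■■◆■■■░░
■■░■■····░░
■■░■■□··□░░
■■░■■····░░
■■░■■····░░
■■░░░░░░░░░

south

■■░··□·■░░░
■■░■■·■■░░░
■■░■■·■■░░░
■■░■■·■■■░░
■■░■■·■■■░░
■■░■■◆···░░
■■░■■□··□░░
■■░■■····░░
■■░■■····░░
■■░░░░░░░░░
■■░░░░░░░░░

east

■░··□·■░░░░
■░■■·■■░░░░
■░■■·■■░░░░
■░■■·■■■░░░
■░■■·■■■░░░
■░■■·◆··░░░
■░■■□··□░░░
■░■■····░░░
■░■■····░░░
■░░░░░░░░░░
■░░░░░░░░░░

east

░··□·■░░░░░
░■■·■■░░░░░
░■■·■■░░░░░
░■■·■■■■░░░
░■■·■■■■░░░
░■■··◆··░░░
░■■□··□■░░░
░■■····■░░░
░■■····░░░░
░░░░░░░░░░░
░░░░░░░░░░░

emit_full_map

··□·■░░
■■·■■░░
■■·■■░░
■■·■■■■
■■·■■■■
■■··◆··
■■□··□■
■■····■
■■····░

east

··□·■░░░░░░
■■·■■░░░░░░
■■·■■░░░░░░
■■·■■■■■░░░
■■·■■■■■░░░
■■···◆··░░░
■■□··□■■░░░
■■····■■░░░
■■····░░░░░
░░░░░░░░░░░
░░░░░░░░░░░

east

·□·■░░░░░░░
■·■■░░░░░░░
■·■■░░░░░░░
■·■■■■■·░░░
■·■■■■■·░░░
■····◆··░░░
■□··□■■·░░░
■····■■■░░░
■····░░░░░░
░░░░░░░░░░░
░░░░░░░░░░░

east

□·■░░░░░░░░
·■■░░░░░░░░
·■■░░░░░░░░
·■■■■■·★░░░
·■■■■■··░░░
·····◆··░░░
□··□■■··░░░
····■■■■░░░
····░░░░░░░
░░░░░░░░░░░
░░░░░░░░░░░

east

·■░░░░░░░░░
■■░░░░░░░░░
■■░░░░░░░░░
■■■■■·★·░░░
■■■■■···░░░
·····◆··░░░
··□■■···░░░
···■■■■■░░░
···░░░░░░░░
░░░░░░░░░░░
░░░░░░░░░░░

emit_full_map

··□·■░░░░░░
■■·■■░░░░░░
■■·■■░░░░░░
■■·■■■■■·★·
■■·■■■■■···
■■······◆··
■■□··□■■···
■■····■■■■■
■■····░░░░░

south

■■░░░░░░░░░
■■░░░░░░░░░
■■■■■·★·░░░
■■■■■···░░░
········░░░
··□■■◆··░░░
···■■■■■░░░
···■■■■■░░░
░░░░░░░░░░░
░░░░░░░░░░░
░░░░░░░░░░░

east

■░░░░░░░░░░
■░░░░░░░░░░
■■■■·★·░░░░
■■■■····░░░
········░░░
·□■■·◆··░░░
··■■■■■■░░░
··■■■■■■░░░
░░░░░░░░░░░
░░░░░░░░░░░
░░░░░░░░░░░

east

░░░░░░░░░░░
░░░░░░░░░░░
■■■·★·░░░░░
■■■·····░░░
········░░░
□■■··◆··░░░
·■■■■■■·░░░
·■■■■■■·░░░
░░░░░░░░░░░
░░░░░░░░░░░
░░░░░░░░░░░

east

░░░░░░░░░░░
░░░░░░░░░░░
■■·★·░░░░░░
■■······░░░
········░░░
■■···◆··░░░
■■■■■■·■░░░
■■■■■■·■░░░
░░░░░░░░░░░
░░░░░░░░░░░
░░░░░░░░░░░

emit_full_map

··□·■░░░░░░░░░
■■·■■░░░░░░░░░
■■·■■░░░░░░░░░
■■·■■■■■·★·░░░
■■·■■■■■······
■■············
■■□··□■■···◆··
■■····■■■■■■·■
■■····■■■■■■·■

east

░░░░░░░░░░░
░░░░░░░░░░░
■·★·░░░░░░░
■······■░░░
·······■░░░
■····◆··░░░
■■■■■·■■░░░
■■■■■·■■░░░
░░░░░░░░░░░
░░░░░░░░░░░
░░░░░░░░░░░

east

░░░░░░░░░░░
░░░░░░░░░░░
·★·░░░░░░░░
······■■░░░
······■■░░░
·····◆··░░░
■■■■·■■■░░░
■■■■·■■■░░░
░░░░░░░░░░░
░░░░░░░░░░░
░░░░░░░░░░░

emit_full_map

··□·■░░░░░░░░░░░
■■·■■░░░░░░░░░░░
■■·■■░░░░░░░░░░░
■■·■■■■■·★·░░░░░
■■·■■■■■······■■
■■············■■
■■□··□■■·····◆··
■■····■■■■■■·■■■
■■····■■■■■■·■■■


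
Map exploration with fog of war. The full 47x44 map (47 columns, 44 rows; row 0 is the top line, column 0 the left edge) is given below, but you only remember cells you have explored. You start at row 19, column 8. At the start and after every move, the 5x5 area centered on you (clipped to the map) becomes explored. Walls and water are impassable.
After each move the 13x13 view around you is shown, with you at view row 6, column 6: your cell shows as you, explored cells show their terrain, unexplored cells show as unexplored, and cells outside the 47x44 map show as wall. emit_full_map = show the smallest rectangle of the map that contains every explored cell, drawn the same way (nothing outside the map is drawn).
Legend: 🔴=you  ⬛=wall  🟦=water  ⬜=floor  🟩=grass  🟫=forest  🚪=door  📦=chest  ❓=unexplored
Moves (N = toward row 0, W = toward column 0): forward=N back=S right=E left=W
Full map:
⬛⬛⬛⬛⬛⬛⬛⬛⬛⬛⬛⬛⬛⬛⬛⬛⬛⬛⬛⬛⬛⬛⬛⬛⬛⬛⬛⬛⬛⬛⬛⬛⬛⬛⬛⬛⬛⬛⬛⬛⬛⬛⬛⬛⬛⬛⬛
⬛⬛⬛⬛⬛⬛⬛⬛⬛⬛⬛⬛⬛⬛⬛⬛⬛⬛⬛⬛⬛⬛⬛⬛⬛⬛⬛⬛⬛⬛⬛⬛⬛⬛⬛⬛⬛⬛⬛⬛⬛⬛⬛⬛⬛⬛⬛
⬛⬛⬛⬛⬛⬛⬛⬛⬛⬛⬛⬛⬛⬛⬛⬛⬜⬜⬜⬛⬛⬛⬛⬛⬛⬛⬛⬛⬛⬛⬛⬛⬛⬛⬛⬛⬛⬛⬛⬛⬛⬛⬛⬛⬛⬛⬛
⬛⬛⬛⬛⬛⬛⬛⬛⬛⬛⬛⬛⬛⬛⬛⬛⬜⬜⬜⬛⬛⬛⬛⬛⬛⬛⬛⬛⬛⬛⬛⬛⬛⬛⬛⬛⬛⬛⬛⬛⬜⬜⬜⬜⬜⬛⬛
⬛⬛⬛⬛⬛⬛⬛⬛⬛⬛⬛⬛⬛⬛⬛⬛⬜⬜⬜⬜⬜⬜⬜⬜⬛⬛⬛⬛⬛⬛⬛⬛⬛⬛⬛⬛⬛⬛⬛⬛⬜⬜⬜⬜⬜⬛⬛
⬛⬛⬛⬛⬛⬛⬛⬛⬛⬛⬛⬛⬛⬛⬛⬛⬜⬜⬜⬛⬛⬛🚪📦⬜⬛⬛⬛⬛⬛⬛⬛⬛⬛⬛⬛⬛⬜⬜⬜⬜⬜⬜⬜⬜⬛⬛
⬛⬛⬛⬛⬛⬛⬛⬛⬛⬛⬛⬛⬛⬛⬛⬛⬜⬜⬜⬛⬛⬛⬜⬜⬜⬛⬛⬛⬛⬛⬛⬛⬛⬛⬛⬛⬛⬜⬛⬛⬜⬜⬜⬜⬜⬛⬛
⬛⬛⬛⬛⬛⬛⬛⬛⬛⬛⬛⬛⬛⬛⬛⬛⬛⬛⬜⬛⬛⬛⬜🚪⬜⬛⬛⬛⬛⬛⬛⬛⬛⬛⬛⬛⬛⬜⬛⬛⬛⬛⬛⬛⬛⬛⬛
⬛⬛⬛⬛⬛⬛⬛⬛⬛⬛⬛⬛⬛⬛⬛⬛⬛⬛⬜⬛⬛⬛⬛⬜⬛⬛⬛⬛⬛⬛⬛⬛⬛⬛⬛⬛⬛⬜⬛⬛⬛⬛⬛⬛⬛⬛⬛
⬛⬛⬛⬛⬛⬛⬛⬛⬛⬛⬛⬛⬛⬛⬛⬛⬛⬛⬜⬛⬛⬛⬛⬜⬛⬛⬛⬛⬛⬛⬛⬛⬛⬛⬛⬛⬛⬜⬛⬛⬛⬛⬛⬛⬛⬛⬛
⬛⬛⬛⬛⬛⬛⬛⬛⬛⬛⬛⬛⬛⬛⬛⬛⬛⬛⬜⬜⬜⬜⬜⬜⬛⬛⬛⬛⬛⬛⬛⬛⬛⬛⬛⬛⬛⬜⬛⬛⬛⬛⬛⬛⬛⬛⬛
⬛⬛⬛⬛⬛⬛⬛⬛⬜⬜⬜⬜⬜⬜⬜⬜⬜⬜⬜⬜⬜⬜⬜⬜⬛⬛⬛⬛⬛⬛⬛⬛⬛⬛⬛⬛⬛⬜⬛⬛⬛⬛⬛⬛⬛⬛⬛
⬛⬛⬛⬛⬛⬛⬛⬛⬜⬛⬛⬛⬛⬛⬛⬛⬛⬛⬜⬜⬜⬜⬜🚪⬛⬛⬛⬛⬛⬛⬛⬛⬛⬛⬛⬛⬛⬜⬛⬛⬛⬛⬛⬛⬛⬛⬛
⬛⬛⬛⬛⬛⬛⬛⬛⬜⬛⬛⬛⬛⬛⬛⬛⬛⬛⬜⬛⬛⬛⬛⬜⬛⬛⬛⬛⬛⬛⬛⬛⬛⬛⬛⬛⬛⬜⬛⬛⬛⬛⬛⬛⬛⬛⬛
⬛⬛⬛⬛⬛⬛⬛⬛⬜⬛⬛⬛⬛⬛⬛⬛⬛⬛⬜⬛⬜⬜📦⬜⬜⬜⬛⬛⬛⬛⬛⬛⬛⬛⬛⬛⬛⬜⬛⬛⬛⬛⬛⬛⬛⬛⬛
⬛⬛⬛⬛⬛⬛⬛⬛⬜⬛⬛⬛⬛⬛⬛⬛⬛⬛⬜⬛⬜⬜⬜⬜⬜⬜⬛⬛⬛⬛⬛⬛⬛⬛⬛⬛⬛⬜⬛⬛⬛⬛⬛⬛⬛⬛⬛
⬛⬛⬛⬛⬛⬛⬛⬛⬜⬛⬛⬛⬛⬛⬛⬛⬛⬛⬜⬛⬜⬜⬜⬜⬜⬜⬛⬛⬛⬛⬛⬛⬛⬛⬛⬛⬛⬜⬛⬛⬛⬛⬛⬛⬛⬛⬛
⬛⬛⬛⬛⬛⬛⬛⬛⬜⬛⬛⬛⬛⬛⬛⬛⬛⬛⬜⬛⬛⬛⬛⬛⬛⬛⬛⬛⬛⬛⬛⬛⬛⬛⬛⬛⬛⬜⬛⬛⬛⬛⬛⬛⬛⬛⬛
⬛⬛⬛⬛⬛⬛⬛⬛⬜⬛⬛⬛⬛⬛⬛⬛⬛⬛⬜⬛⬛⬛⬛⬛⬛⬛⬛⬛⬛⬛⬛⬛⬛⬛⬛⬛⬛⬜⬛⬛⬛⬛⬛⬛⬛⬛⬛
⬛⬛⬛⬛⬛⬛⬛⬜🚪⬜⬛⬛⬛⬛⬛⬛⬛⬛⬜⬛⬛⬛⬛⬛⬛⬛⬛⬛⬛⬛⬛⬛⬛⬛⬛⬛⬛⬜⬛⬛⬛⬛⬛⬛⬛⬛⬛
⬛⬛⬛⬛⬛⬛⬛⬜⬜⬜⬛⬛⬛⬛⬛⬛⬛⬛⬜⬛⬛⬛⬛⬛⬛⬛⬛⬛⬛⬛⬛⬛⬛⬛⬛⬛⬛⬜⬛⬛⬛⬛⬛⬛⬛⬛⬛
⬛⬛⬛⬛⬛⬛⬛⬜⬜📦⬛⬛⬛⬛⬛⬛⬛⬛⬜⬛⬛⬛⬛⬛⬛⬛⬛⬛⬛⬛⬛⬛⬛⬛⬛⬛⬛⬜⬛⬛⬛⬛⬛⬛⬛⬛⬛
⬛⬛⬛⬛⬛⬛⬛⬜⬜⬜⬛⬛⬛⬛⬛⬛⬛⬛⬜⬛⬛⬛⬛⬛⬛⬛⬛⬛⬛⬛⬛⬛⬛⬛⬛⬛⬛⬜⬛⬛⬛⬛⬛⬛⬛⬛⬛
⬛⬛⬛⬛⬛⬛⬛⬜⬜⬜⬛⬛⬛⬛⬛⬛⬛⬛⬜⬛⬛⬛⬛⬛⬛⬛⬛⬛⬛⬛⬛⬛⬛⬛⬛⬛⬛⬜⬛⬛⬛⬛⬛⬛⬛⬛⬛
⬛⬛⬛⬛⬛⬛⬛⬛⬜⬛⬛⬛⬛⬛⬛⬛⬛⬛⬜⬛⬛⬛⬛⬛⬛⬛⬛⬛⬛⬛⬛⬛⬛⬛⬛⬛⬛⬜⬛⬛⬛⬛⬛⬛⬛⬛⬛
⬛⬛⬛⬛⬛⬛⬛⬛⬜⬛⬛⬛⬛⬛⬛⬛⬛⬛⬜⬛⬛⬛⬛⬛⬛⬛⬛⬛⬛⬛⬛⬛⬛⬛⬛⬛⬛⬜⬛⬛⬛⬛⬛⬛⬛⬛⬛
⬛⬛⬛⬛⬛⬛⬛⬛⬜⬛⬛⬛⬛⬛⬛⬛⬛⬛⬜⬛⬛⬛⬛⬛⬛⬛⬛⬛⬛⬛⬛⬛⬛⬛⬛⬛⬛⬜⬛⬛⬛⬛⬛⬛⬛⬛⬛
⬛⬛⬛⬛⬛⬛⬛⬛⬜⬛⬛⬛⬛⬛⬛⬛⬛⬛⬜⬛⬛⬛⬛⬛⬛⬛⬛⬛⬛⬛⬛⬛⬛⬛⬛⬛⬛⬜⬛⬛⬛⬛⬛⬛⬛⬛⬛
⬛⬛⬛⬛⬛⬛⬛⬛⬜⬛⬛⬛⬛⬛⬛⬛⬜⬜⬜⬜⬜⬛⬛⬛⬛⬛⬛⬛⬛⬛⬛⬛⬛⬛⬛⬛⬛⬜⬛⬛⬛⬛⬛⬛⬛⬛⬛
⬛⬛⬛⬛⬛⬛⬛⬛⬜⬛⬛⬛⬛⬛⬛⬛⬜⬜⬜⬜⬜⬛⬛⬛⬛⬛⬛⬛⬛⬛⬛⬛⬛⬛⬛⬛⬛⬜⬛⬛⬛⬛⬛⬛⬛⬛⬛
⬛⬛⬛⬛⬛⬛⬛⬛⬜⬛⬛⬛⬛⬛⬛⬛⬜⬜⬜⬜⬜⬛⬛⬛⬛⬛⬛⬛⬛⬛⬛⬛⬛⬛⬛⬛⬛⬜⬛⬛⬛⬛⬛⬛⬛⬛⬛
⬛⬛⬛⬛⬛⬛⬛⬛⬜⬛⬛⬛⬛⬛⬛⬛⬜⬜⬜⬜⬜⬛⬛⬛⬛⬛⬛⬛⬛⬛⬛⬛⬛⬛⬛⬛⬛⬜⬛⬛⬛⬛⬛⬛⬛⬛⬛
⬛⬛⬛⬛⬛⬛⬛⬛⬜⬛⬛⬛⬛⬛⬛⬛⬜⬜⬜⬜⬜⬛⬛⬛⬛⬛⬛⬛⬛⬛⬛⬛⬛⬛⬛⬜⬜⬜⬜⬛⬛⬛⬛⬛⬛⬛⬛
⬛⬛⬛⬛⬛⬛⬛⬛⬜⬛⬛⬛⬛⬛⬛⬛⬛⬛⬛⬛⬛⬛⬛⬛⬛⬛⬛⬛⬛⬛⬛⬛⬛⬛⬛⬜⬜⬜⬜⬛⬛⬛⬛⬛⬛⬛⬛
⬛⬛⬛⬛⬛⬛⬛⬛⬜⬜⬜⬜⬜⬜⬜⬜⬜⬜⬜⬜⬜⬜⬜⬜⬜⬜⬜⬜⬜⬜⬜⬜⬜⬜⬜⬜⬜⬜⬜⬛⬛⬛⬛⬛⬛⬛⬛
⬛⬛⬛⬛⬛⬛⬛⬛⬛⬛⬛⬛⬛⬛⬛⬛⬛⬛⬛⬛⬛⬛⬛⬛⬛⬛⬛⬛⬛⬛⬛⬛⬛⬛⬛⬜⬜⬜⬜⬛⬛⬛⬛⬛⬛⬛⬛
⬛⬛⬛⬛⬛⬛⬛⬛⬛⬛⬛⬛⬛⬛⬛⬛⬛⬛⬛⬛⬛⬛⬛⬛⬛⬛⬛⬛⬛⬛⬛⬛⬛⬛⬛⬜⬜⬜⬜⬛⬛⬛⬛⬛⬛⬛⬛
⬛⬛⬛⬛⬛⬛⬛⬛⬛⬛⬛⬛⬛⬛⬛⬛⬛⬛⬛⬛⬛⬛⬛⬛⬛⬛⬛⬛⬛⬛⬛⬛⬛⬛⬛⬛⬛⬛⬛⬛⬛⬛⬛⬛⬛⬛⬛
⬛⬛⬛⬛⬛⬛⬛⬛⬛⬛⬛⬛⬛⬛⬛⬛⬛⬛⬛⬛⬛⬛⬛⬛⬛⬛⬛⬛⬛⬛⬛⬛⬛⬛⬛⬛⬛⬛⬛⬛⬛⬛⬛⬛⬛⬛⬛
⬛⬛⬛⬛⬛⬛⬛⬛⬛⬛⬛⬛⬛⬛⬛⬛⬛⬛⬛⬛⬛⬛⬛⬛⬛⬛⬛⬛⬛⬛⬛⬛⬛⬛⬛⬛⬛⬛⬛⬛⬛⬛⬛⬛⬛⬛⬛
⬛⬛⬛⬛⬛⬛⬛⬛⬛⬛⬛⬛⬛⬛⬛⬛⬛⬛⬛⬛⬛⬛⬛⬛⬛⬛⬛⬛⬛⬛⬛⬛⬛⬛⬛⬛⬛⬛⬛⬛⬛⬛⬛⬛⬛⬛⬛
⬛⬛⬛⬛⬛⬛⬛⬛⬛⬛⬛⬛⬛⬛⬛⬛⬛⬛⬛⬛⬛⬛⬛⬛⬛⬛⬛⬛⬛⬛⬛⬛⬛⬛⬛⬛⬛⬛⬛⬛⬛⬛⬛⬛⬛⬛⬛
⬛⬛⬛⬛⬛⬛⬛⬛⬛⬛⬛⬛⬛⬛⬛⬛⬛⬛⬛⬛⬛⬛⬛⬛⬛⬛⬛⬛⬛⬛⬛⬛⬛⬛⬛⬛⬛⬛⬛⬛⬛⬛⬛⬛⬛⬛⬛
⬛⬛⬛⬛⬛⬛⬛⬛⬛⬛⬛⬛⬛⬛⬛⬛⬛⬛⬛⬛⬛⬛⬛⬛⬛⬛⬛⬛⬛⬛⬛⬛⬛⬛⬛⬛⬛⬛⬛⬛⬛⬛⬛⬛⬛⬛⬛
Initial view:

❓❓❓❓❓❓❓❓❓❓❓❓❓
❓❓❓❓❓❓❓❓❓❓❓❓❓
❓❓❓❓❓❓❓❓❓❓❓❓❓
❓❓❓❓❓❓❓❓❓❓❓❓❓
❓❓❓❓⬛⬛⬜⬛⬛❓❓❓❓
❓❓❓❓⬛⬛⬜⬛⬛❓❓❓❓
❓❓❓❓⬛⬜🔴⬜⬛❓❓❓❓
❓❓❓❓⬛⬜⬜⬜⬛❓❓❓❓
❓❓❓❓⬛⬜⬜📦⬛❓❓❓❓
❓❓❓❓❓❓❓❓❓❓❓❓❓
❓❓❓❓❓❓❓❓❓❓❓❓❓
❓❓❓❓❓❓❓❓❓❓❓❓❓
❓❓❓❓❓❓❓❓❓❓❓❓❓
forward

❓❓❓❓❓❓❓❓❓❓❓❓❓
❓❓❓❓❓❓❓❓❓❓❓❓❓
❓❓❓❓❓❓❓❓❓❓❓❓❓
❓❓❓❓❓❓❓❓❓❓❓❓❓
❓❓❓❓⬛⬛⬜⬛⬛❓❓❓❓
❓❓❓❓⬛⬛⬜⬛⬛❓❓❓❓
❓❓❓❓⬛⬛🔴⬛⬛❓❓❓❓
❓❓❓❓⬛⬜🚪⬜⬛❓❓❓❓
❓❓❓❓⬛⬜⬜⬜⬛❓❓❓❓
❓❓❓❓⬛⬜⬜📦⬛❓❓❓❓
❓❓❓❓❓❓❓❓❓❓❓❓❓
❓❓❓❓❓❓❓❓❓❓❓❓❓
❓❓❓❓❓❓❓❓❓❓❓❓❓

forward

❓❓❓❓❓❓❓❓❓❓❓❓❓
❓❓❓❓❓❓❓❓❓❓❓❓❓
❓❓❓❓❓❓❓❓❓❓❓❓❓
❓❓❓❓❓❓❓❓❓❓❓❓❓
❓❓❓❓⬛⬛⬜⬛⬛❓❓❓❓
❓❓❓❓⬛⬛⬜⬛⬛❓❓❓❓
❓❓❓❓⬛⬛🔴⬛⬛❓❓❓❓
❓❓❓❓⬛⬛⬜⬛⬛❓❓❓❓
❓❓❓❓⬛⬜🚪⬜⬛❓❓❓❓
❓❓❓❓⬛⬜⬜⬜⬛❓❓❓❓
❓❓❓❓⬛⬜⬜📦⬛❓❓❓❓
❓❓❓❓❓❓❓❓❓❓❓❓❓
❓❓❓❓❓❓❓❓❓❓❓❓❓

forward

❓❓❓❓❓❓❓❓❓❓❓❓❓
❓❓❓❓❓❓❓❓❓❓❓❓❓
❓❓❓❓❓❓❓❓❓❓❓❓❓
❓❓❓❓❓❓❓❓❓❓❓❓❓
❓❓❓❓⬛⬛⬜⬛⬛❓❓❓❓
❓❓❓❓⬛⬛⬜⬛⬛❓❓❓❓
❓❓❓❓⬛⬛🔴⬛⬛❓❓❓❓
❓❓❓❓⬛⬛⬜⬛⬛❓❓❓❓
❓❓❓❓⬛⬛⬜⬛⬛❓❓❓❓
❓❓❓❓⬛⬜🚪⬜⬛❓❓❓❓
❓❓❓❓⬛⬜⬜⬜⬛❓❓❓❓
❓❓❓❓⬛⬜⬜📦⬛❓❓❓❓
❓❓❓❓❓❓❓❓❓❓❓❓❓

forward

❓❓❓❓❓❓❓❓❓❓❓❓❓
❓❓❓❓❓❓❓❓❓❓❓❓❓
❓❓❓❓❓❓❓❓❓❓❓❓❓
❓❓❓❓❓❓❓❓❓❓❓❓❓
❓❓❓❓⬛⬛⬜⬛⬛❓❓❓❓
❓❓❓❓⬛⬛⬜⬛⬛❓❓❓❓
❓❓❓❓⬛⬛🔴⬛⬛❓❓❓❓
❓❓❓❓⬛⬛⬜⬛⬛❓❓❓❓
❓❓❓❓⬛⬛⬜⬛⬛❓❓❓❓
❓❓❓❓⬛⬛⬜⬛⬛❓❓❓❓
❓❓❓❓⬛⬜🚪⬜⬛❓❓❓❓
❓❓❓❓⬛⬜⬜⬜⬛❓❓❓❓
❓❓❓❓⬛⬜⬜📦⬛❓❓❓❓

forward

❓❓❓❓❓❓❓❓❓❓❓❓❓
❓❓❓❓❓❓❓❓❓❓❓❓❓
❓❓❓❓❓❓❓❓❓❓❓❓❓
❓❓❓❓❓❓❓❓❓❓❓❓❓
❓❓❓❓⬛⬛⬜⬛⬛❓❓❓❓
❓❓❓❓⬛⬛⬜⬛⬛❓❓❓❓
❓❓❓❓⬛⬛🔴⬛⬛❓❓❓❓
❓❓❓❓⬛⬛⬜⬛⬛❓❓❓❓
❓❓❓❓⬛⬛⬜⬛⬛❓❓❓❓
❓❓❓❓⬛⬛⬜⬛⬛❓❓❓❓
❓❓❓❓⬛⬛⬜⬛⬛❓❓❓❓
❓❓❓❓⬛⬜🚪⬜⬛❓❓❓❓
❓❓❓❓⬛⬜⬜⬜⬛❓❓❓❓

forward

❓❓❓❓❓❓❓❓❓❓❓❓❓
❓❓❓❓❓❓❓❓❓❓❓❓❓
❓❓❓❓❓❓❓❓❓❓❓❓❓
❓❓❓❓❓❓❓❓❓❓❓❓❓
❓❓❓❓⬛⬛⬜⬜⬜❓❓❓❓
❓❓❓❓⬛⬛⬜⬛⬛❓❓❓❓
❓❓❓❓⬛⬛🔴⬛⬛❓❓❓❓
❓❓❓❓⬛⬛⬜⬛⬛❓❓❓❓
❓❓❓❓⬛⬛⬜⬛⬛❓❓❓❓
❓❓❓❓⬛⬛⬜⬛⬛❓❓❓❓
❓❓❓❓⬛⬛⬜⬛⬛❓❓❓❓
❓❓❓❓⬛⬛⬜⬛⬛❓❓❓❓
❓❓❓❓⬛⬜🚪⬜⬛❓❓❓❓

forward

❓❓❓❓❓❓❓❓❓❓❓❓❓
❓❓❓❓❓❓❓❓❓❓❓❓❓
❓❓❓❓❓❓❓❓❓❓❓❓❓
❓❓❓❓❓❓❓❓❓❓❓❓❓
❓❓❓❓⬛⬛⬛⬛⬛❓❓❓❓
❓❓❓❓⬛⬛⬜⬜⬜❓❓❓❓
❓❓❓❓⬛⬛🔴⬛⬛❓❓❓❓
❓❓❓❓⬛⬛⬜⬛⬛❓❓❓❓
❓❓❓❓⬛⬛⬜⬛⬛❓❓❓❓
❓❓❓❓⬛⬛⬜⬛⬛❓❓❓❓
❓❓❓❓⬛⬛⬜⬛⬛❓❓❓❓
❓❓❓❓⬛⬛⬜⬛⬛❓❓❓❓
❓❓❓❓⬛⬛⬜⬛⬛❓❓❓❓

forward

❓❓❓❓❓❓❓❓❓❓❓❓❓
❓❓❓❓❓❓❓❓❓❓❓❓❓
❓❓❓❓❓❓❓❓❓❓❓❓❓
❓❓❓❓❓❓❓❓❓❓❓❓❓
❓❓❓❓⬛⬛⬛⬛⬛❓❓❓❓
❓❓❓❓⬛⬛⬛⬛⬛❓❓❓❓
❓❓❓❓⬛⬛🔴⬜⬜❓❓❓❓
❓❓❓❓⬛⬛⬜⬛⬛❓❓❓❓
❓❓❓❓⬛⬛⬜⬛⬛❓❓❓❓
❓❓❓❓⬛⬛⬜⬛⬛❓❓❓❓
❓❓❓❓⬛⬛⬜⬛⬛❓❓❓❓
❓❓❓❓⬛⬛⬜⬛⬛❓❓❓❓
❓❓❓❓⬛⬛⬜⬛⬛❓❓❓❓

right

❓❓❓❓❓❓❓❓❓❓❓❓❓
❓❓❓❓❓❓❓❓❓❓❓❓❓
❓❓❓❓❓❓❓❓❓❓❓❓❓
❓❓❓❓❓❓❓❓❓❓❓❓❓
❓❓❓⬛⬛⬛⬛⬛⬛❓❓❓❓
❓❓❓⬛⬛⬛⬛⬛⬛❓❓❓❓
❓❓❓⬛⬛⬜🔴⬜⬜❓❓❓❓
❓❓❓⬛⬛⬜⬛⬛⬛❓❓❓❓
❓❓❓⬛⬛⬜⬛⬛⬛❓❓❓❓
❓❓❓⬛⬛⬜⬛⬛❓❓❓❓❓
❓❓❓⬛⬛⬜⬛⬛❓❓❓❓❓
❓❓❓⬛⬛⬜⬛⬛❓❓❓❓❓
❓❓❓⬛⬛⬜⬛⬛❓❓❓❓❓

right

❓❓❓❓❓❓❓❓❓❓❓❓❓
❓❓❓❓❓❓❓❓❓❓❓❓❓
❓❓❓❓❓❓❓❓❓❓❓❓❓
❓❓❓❓❓❓❓❓❓❓❓❓❓
❓❓⬛⬛⬛⬛⬛⬛⬛❓❓❓❓
❓❓⬛⬛⬛⬛⬛⬛⬛❓❓❓❓
❓❓⬛⬛⬜⬜🔴⬜⬜❓❓❓❓
❓❓⬛⬛⬜⬛⬛⬛⬛❓❓❓❓
❓❓⬛⬛⬜⬛⬛⬛⬛❓❓❓❓
❓❓⬛⬛⬜⬛⬛❓❓❓❓❓❓
❓❓⬛⬛⬜⬛⬛❓❓❓❓❓❓
❓❓⬛⬛⬜⬛⬛❓❓❓❓❓❓
❓❓⬛⬛⬜⬛⬛❓❓❓❓❓❓

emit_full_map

⬛⬛⬛⬛⬛⬛⬛
⬛⬛⬛⬛⬛⬛⬛
⬛⬛⬜⬜🔴⬜⬜
⬛⬛⬜⬛⬛⬛⬛
⬛⬛⬜⬛⬛⬛⬛
⬛⬛⬜⬛⬛❓❓
⬛⬛⬜⬛⬛❓❓
⬛⬛⬜⬛⬛❓❓
⬛⬛⬜⬛⬛❓❓
⬛⬛⬜⬛⬛❓❓
⬛⬜🚪⬜⬛❓❓
⬛⬜⬜⬜⬛❓❓
⬛⬜⬜📦⬛❓❓

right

❓❓❓❓❓❓❓❓❓❓❓❓❓
❓❓❓❓❓❓❓❓❓❓❓❓❓
❓❓❓❓❓❓❓❓❓❓❓❓❓
❓❓❓❓❓❓❓❓❓❓❓❓❓
❓⬛⬛⬛⬛⬛⬛⬛⬛❓❓❓❓
❓⬛⬛⬛⬛⬛⬛⬛⬛❓❓❓❓
❓⬛⬛⬜⬜⬜🔴⬜⬜❓❓❓❓
❓⬛⬛⬜⬛⬛⬛⬛⬛❓❓❓❓
❓⬛⬛⬜⬛⬛⬛⬛⬛❓❓❓❓
❓⬛⬛⬜⬛⬛❓❓❓❓❓❓❓
❓⬛⬛⬜⬛⬛❓❓❓❓❓❓❓
❓⬛⬛⬜⬛⬛❓❓❓❓❓❓❓
❓⬛⬛⬜⬛⬛❓❓❓❓❓❓❓

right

❓❓❓❓❓❓❓❓❓❓❓❓❓
❓❓❓❓❓❓❓❓❓❓❓❓❓
❓❓❓❓❓❓❓❓❓❓❓❓❓
❓❓❓❓❓❓❓❓❓❓❓❓❓
⬛⬛⬛⬛⬛⬛⬛⬛⬛❓❓❓❓
⬛⬛⬛⬛⬛⬛⬛⬛⬛❓❓❓❓
⬛⬛⬜⬜⬜⬜🔴⬜⬜❓❓❓❓
⬛⬛⬜⬛⬛⬛⬛⬛⬛❓❓❓❓
⬛⬛⬜⬛⬛⬛⬛⬛⬛❓❓❓❓
⬛⬛⬜⬛⬛❓❓❓❓❓❓❓❓
⬛⬛⬜⬛⬛❓❓❓❓❓❓❓❓
⬛⬛⬜⬛⬛❓❓❓❓❓❓❓❓
⬛⬛⬜⬛⬛❓❓❓❓❓❓❓❓

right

❓❓❓❓❓❓❓❓❓❓❓❓❓
❓❓❓❓❓❓❓❓❓❓❓❓❓
❓❓❓❓❓❓❓❓❓❓❓❓❓
❓❓❓❓❓❓❓❓❓❓❓❓❓
⬛⬛⬛⬛⬛⬛⬛⬛⬛❓❓❓❓
⬛⬛⬛⬛⬛⬛⬛⬛⬛❓❓❓❓
⬛⬜⬜⬜⬜⬜🔴⬜⬜❓❓❓❓
⬛⬜⬛⬛⬛⬛⬛⬛⬛❓❓❓❓
⬛⬜⬛⬛⬛⬛⬛⬛⬛❓❓❓❓
⬛⬜⬛⬛❓❓❓❓❓❓❓❓❓
⬛⬜⬛⬛❓❓❓❓❓❓❓❓❓
⬛⬜⬛⬛❓❓❓❓❓❓❓❓❓
⬛⬜⬛⬛❓❓❓❓❓❓❓❓❓

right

❓❓❓❓❓❓❓❓❓❓❓❓❓
❓❓❓❓❓❓❓❓❓❓❓❓❓
❓❓❓❓❓❓❓❓❓❓❓❓❓
❓❓❓❓❓❓❓❓❓❓❓❓❓
⬛⬛⬛⬛⬛⬛⬛⬛⬛❓❓❓❓
⬛⬛⬛⬛⬛⬛⬛⬛⬛❓❓❓❓
⬜⬜⬜⬜⬜⬜🔴⬜⬜❓❓❓❓
⬜⬛⬛⬛⬛⬛⬛⬛⬛❓❓❓❓
⬜⬛⬛⬛⬛⬛⬛⬛⬛❓❓❓❓
⬜⬛⬛❓❓❓❓❓❓❓❓❓❓
⬜⬛⬛❓❓❓❓❓❓❓❓❓❓
⬜⬛⬛❓❓❓❓❓❓❓❓❓❓
⬜⬛⬛❓❓❓❓❓❓❓❓❓❓

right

❓❓❓❓❓❓❓❓❓❓❓❓❓
❓❓❓❓❓❓❓❓❓❓❓❓❓
❓❓❓❓❓❓❓❓❓❓❓❓❓
❓❓❓❓❓❓❓❓❓❓❓❓❓
⬛⬛⬛⬛⬛⬛⬛⬛⬛❓❓❓❓
⬛⬛⬛⬛⬛⬛⬛⬛⬛❓❓❓❓
⬜⬜⬜⬜⬜⬜🔴⬜⬜❓❓❓❓
⬛⬛⬛⬛⬛⬛⬛⬛⬛❓❓❓❓
⬛⬛⬛⬛⬛⬛⬛⬛⬛❓❓❓❓
⬛⬛❓❓❓❓❓❓❓❓❓❓❓
⬛⬛❓❓❓❓❓❓❓❓❓❓❓
⬛⬛❓❓❓❓❓❓❓❓❓❓❓
⬛⬛❓❓❓❓❓❓❓❓❓❓❓

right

❓❓❓❓❓❓❓❓❓❓❓❓❓
❓❓❓❓❓❓❓❓❓❓❓❓❓
❓❓❓❓❓❓❓❓❓❓❓❓❓
❓❓❓❓❓❓❓❓❓❓❓❓❓
⬛⬛⬛⬛⬛⬛⬛⬛⬜❓❓❓❓
⬛⬛⬛⬛⬛⬛⬛⬛⬜❓❓❓❓
⬜⬜⬜⬜⬜⬜🔴⬜⬜❓❓❓❓
⬛⬛⬛⬛⬛⬛⬛⬛⬜❓❓❓❓
⬛⬛⬛⬛⬛⬛⬛⬛⬜❓❓❓❓
⬛❓❓❓❓❓❓❓❓❓❓❓❓
⬛❓❓❓❓❓❓❓❓❓❓❓❓
⬛❓❓❓❓❓❓❓❓❓❓❓❓
⬛❓❓❓❓❓❓❓❓❓❓❓❓

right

❓❓❓❓❓❓❓❓❓❓❓❓❓
❓❓❓❓❓❓❓❓❓❓❓❓❓
❓❓❓❓❓❓❓❓❓❓❓❓❓
❓❓❓❓❓❓❓❓❓❓❓❓❓
⬛⬛⬛⬛⬛⬛⬛⬜⬛❓❓❓❓
⬛⬛⬛⬛⬛⬛⬛⬜⬜❓❓❓❓
⬜⬜⬜⬜⬜⬜🔴⬜⬜❓❓❓❓
⬛⬛⬛⬛⬛⬛⬛⬜⬜❓❓❓❓
⬛⬛⬛⬛⬛⬛⬛⬜⬛❓❓❓❓
❓❓❓❓❓❓❓❓❓❓❓❓❓
❓❓❓❓❓❓❓❓❓❓❓❓❓
❓❓❓❓❓❓❓❓❓❓❓❓❓
❓❓❓❓❓❓❓❓❓❓❓❓❓

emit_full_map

⬛⬛⬛⬛⬛⬛⬛⬛⬛⬛⬛⬛⬜⬛
⬛⬛⬛⬛⬛⬛⬛⬛⬛⬛⬛⬛⬜⬜
⬛⬛⬜⬜⬜⬜⬜⬜⬜⬜⬜🔴⬜⬜
⬛⬛⬜⬛⬛⬛⬛⬛⬛⬛⬛⬛⬜⬜
⬛⬛⬜⬛⬛⬛⬛⬛⬛⬛⬛⬛⬜⬛
⬛⬛⬜⬛⬛❓❓❓❓❓❓❓❓❓
⬛⬛⬜⬛⬛❓❓❓❓❓❓❓❓❓
⬛⬛⬜⬛⬛❓❓❓❓❓❓❓❓❓
⬛⬛⬜⬛⬛❓❓❓❓❓❓❓❓❓
⬛⬛⬜⬛⬛❓❓❓❓❓❓❓❓❓
⬛⬜🚪⬜⬛❓❓❓❓❓❓❓❓❓
⬛⬜⬜⬜⬛❓❓❓❓❓❓❓❓❓
⬛⬜⬜📦⬛❓❓❓❓❓❓❓❓❓
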